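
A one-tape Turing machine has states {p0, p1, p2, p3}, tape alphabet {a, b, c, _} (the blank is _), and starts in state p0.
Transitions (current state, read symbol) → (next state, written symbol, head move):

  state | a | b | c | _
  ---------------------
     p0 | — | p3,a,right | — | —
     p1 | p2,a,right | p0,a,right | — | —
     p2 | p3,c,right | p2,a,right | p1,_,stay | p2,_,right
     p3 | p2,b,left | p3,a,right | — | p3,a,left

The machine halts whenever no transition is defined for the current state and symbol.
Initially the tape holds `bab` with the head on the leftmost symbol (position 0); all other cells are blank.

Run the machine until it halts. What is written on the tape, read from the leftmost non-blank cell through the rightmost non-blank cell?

cc_ba

p0 | [b]ab__   read b → write a, move right, go to p3
p3 | a[a]b__   read a → write b, move left, go to p2
p2 | [a]bb__   read a → write c, move right, go to p3
p3 | c[b]b__   read b → write a, move right, go to p3
p3 | ca[b]__   read b → write a, move right, go to p3
p3 | caa[_]_   read _ → write a, move left, go to p3
p3 | ca[a]a_   read a → write b, move left, go to p2
p2 | c[a]ba_   read a → write c, move right, go to p3
p3 | cc[b]a_   read b → write a, move right, go to p3
p3 | cca[a]_   read a → write b, move left, go to p2
p2 | cc[a]b_   read a → write c, move right, go to p3
p3 | ccc[b]_   read b → write a, move right, go to p3
p3 | ccca[_]   read _ → write a, move left, go to p3
p3 | ccc[a]a   read a → write b, move left, go to p2
p2 | cc[c]ba   read c → write _, move stay, go to p1
p1 | cc[_]ba
The non-blank tape span at halt is cc_ba.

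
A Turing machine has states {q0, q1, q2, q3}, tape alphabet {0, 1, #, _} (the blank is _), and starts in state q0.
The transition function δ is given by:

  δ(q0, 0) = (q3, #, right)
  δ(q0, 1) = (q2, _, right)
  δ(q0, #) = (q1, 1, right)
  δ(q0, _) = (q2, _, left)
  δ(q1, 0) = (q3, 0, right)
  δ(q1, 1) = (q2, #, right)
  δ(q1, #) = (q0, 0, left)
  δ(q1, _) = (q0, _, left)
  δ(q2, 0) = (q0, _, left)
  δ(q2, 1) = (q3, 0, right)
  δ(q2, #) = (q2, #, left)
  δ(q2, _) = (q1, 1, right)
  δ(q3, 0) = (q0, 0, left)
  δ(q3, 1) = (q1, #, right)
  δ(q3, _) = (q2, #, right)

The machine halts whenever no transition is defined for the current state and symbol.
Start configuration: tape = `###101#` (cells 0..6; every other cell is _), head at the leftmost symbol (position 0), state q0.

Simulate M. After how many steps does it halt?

state=q0 head=0 tape=_[#]##101#   (q0,#)→(q1,1,right)
state=q1 head=1 tape=_1[#]#101#   (q1,#)→(q0,0,left)
state=q0 head=0 tape=_[1]0#101#   (q0,1)→(q2,_,right)
state=q2 head=1 tape=__[0]#101#   (q2,0)→(q0,_,left)
state=q0 head=0 tape=_[_]_#101#   (q0,_)→(q2,_,left)
state=q2 head=-1 tape=[_]__#101#   (q2,_)→(q1,1,right)
state=q1 head=0 tape=1[_]_#101#   (q1,_)→(q0,_,left)
state=q0 head=-1 tape=[1]__#101#   (q0,1)→(q2,_,right)
state=q2 head=0 tape=_[_]_#101#   (q2,_)→(q1,1,right)
state=q1 head=1 tape=_1[_]#101#   (q1,_)→(q0,_,left)
state=q0 head=0 tape=_[1]_#101#   (q0,1)→(q2,_,right)
state=q2 head=1 tape=__[_]#101#   (q2,_)→(q1,1,right)
state=q1 head=2 tape=__1[#]101#   (q1,#)→(q0,0,left)
state=q0 head=1 tape=__[1]0101#   (q0,1)→(q2,_,right)
state=q2 head=2 tape=___[0]101#   (q2,0)→(q0,_,left)
state=q0 head=1 tape=__[_]_101#   (q0,_)→(q2,_,left)
state=q2 head=0 tape=_[_]__101#   (q2,_)→(q1,1,right)
state=q1 head=1 tape=_1[_]_101#   (q1,_)→(q0,_,left)
state=q0 head=0 tape=_[1]__101#   (q0,1)→(q2,_,right)
state=q2 head=1 tape=__[_]_101#   (q2,_)→(q1,1,right)
state=q1 head=2 tape=__1[_]101#   (q1,_)→(q0,_,left)
state=q0 head=1 tape=__[1]_101#   (q0,1)→(q2,_,right)
state=q2 head=2 tape=___[_]101#   (q2,_)→(q1,1,right)
state=q1 head=3 tape=___1[1]01#   (q1,1)→(q2,#,right)
state=q2 head=4 tape=___1#[0]1#   (q2,0)→(q0,_,left)
state=q0 head=3 tape=___1[#]_1#   (q0,#)→(q1,1,right)
state=q1 head=4 tape=___11[_]1#   (q1,_)→(q0,_,left)
state=q0 head=3 tape=___1[1]_1#   (q0,1)→(q2,_,right)
state=q2 head=4 tape=___1_[_]1#   (q2,_)→(q1,1,right)
state=q1 head=5 tape=___1_1[1]#   (q1,1)→(q2,#,right)
state=q2 head=6 tape=___1_1#[#]   (q2,#)→(q2,#,left)
state=q2 head=5 tape=___1_1[#]#   (q2,#)→(q2,#,left)
state=q2 head=4 tape=___1_[1]##   (q2,1)→(q3,0,right)
state=q3 head=5 tape=___1_0[#]#
M halts after 33 transitions.

33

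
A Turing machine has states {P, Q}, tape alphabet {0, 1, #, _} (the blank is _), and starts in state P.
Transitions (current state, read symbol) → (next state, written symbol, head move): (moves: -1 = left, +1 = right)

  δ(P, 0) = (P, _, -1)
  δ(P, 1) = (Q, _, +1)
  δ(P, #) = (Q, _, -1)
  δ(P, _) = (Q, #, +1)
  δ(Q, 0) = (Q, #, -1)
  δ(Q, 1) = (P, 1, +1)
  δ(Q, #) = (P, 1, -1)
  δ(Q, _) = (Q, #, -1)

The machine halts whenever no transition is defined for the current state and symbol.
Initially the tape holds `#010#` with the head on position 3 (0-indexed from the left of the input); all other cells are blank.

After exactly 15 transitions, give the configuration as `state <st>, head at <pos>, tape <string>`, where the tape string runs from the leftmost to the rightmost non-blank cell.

state=P head=3 tape=_#01[0]#   (P,0)→(P,_,-1)
state=P head=2 tape=_#0[1]_#   (P,1)→(Q,_,+1)
state=Q head=3 tape=_#0_[_]#   (Q,_)→(Q,#,-1)
state=Q head=2 tape=_#0[_]##   (Q,_)→(Q,#,-1)
state=Q head=1 tape=_#[0]###   (Q,0)→(Q,#,-1)
state=Q head=0 tape=_[#]####   (Q,#)→(P,1,-1)
state=P head=-1 tape=[_]1####   (P,_)→(Q,#,+1)
state=Q head=0 tape=#[1]####   (Q,1)→(P,1,+1)
state=P head=1 tape=#1[#]###   (P,#)→(Q,_,-1)
state=Q head=0 tape=#[1]_###   (Q,1)→(P,1,+1)
state=P head=1 tape=#1[_]###   (P,_)→(Q,#,+1)
state=Q head=2 tape=#1#[#]##   (Q,#)→(P,1,-1)
state=P head=1 tape=#1[#]1##   (P,#)→(Q,_,-1)
state=Q head=0 tape=#[1]_1##   (Q,1)→(P,1,+1)
state=P head=1 tape=#1[_]1##   (P,_)→(Q,#,+1)
state=Q head=2 tape=#1#[1]##
After 15 steps: state Q, head at 2, tape #1#1##.

state Q, head at 2, tape #1#1##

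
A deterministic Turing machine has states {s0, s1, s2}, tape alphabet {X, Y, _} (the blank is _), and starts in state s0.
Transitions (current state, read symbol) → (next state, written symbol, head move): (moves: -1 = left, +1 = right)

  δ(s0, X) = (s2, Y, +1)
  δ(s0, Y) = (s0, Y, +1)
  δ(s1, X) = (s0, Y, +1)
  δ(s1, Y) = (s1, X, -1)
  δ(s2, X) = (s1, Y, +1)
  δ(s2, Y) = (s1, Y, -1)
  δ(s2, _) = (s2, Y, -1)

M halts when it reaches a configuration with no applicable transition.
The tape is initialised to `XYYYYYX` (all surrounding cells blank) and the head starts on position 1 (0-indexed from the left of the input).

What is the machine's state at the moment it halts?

s0 | _X[Y]YYYYX_   read Y → write Y, move +1, go to s0
s0 | _XY[Y]YYYX_   read Y → write Y, move +1, go to s0
s0 | _XYY[Y]YYX_   read Y → write Y, move +1, go to s0
s0 | _XYYY[Y]YX_   read Y → write Y, move +1, go to s0
s0 | _XYYYY[Y]X_   read Y → write Y, move +1, go to s0
s0 | _XYYYYY[X]_   read X → write Y, move +1, go to s2
s2 | _XYYYYYY[_]   read _ → write Y, move -1, go to s2
s2 | _XYYYYY[Y]Y   read Y → write Y, move -1, go to s1
s1 | _XYYYY[Y]YY   read Y → write X, move -1, go to s1
s1 | _XYYY[Y]XYY   read Y → write X, move -1, go to s1
s1 | _XYY[Y]XXYY   read Y → write X, move -1, go to s1
s1 | _XY[Y]XXXYY   read Y → write X, move -1, go to s1
s1 | _X[Y]XXXXYY   read Y → write X, move -1, go to s1
s1 | _[X]XXXXXYY   read X → write Y, move +1, go to s0
s0 | _Y[X]XXXXYY   read X → write Y, move +1, go to s2
s2 | _YY[X]XXXYY   read X → write Y, move +1, go to s1
s1 | _YYY[X]XXYY   read X → write Y, move +1, go to s0
s0 | _YYYY[X]XYY   read X → write Y, move +1, go to s2
s2 | _YYYYY[X]YY   read X → write Y, move +1, go to s1
s1 | _YYYYYY[Y]Y   read Y → write X, move -1, go to s1
s1 | _YYYYY[Y]XY   read Y → write X, move -1, go to s1
s1 | _YYYY[Y]XXY   read Y → write X, move -1, go to s1
s1 | _YYY[Y]XXXY   read Y → write X, move -1, go to s1
s1 | _YY[Y]XXXXY   read Y → write X, move -1, go to s1
s1 | _Y[Y]XXXXXY   read Y → write X, move -1, go to s1
s1 | _[Y]XXXXXXY   read Y → write X, move -1, go to s1
s1 | [_]XXXXXXXY
No transition is defined for (s1, _); M halts in state s1.

s1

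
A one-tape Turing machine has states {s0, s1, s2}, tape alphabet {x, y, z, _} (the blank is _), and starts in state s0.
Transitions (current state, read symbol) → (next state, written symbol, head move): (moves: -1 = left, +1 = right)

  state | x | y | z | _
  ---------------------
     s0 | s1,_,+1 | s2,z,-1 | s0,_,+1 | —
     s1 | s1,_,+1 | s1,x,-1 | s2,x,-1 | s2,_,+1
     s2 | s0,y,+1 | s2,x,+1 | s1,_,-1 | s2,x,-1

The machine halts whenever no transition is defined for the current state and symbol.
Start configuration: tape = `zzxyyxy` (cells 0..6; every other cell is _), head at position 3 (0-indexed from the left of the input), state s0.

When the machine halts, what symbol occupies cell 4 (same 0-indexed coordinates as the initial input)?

_

s0 | zzx[y]yxy_   read y → write z, move -1, go to s2
s2 | zz[x]zyxy_   read x → write y, move +1, go to s0
s0 | zzy[z]yxy_   read z → write _, move +1, go to s0
s0 | zzy_[y]xy_   read y → write z, move -1, go to s2
s2 | zzy[_]zxy_   read _ → write x, move -1, go to s2
s2 | zz[y]xzxy_   read y → write x, move +1, go to s2
s2 | zzx[x]zxy_   read x → write y, move +1, go to s0
s0 | zzxy[z]xy_   read z → write _, move +1, go to s0
s0 | zzxy_[x]y_   read x → write _, move +1, go to s1
s1 | zzxy__[y]_   read y → write x, move -1, go to s1
s1 | zzxy_[_]x_   read _ → write _, move +1, go to s2
s2 | zzxy__[x]_   read x → write y, move +1, go to s0
s0 | zzxy__y[_]
Cell 4 holds _ when M halts.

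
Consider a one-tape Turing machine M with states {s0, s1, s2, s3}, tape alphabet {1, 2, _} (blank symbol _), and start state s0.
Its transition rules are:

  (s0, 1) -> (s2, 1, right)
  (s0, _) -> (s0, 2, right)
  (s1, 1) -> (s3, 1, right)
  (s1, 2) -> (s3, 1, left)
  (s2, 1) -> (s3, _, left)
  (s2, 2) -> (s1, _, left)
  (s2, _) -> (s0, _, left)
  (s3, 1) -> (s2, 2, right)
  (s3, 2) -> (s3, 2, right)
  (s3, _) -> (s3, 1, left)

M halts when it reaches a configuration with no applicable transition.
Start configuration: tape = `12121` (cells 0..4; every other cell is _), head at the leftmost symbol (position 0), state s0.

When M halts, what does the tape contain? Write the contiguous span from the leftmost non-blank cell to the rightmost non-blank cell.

222_1

s0 | [1]2121   read 1 → write 1, move right, go to s2
s2 | 1[2]121   read 2 → write _, move left, go to s1
s1 | [1]_121   read 1 → write 1, move right, go to s3
s3 | 1[_]121   read _ → write 1, move left, go to s3
s3 | [1]1121   read 1 → write 2, move right, go to s2
s2 | 2[1]121   read 1 → write _, move left, go to s3
s3 | [2]_121   read 2 → write 2, move right, go to s3
s3 | 2[_]121   read _ → write 1, move left, go to s3
s3 | [2]1121   read 2 → write 2, move right, go to s3
s3 | 2[1]121   read 1 → write 2, move right, go to s2
s2 | 22[1]21   read 1 → write _, move left, go to s3
s3 | 2[2]_21   read 2 → write 2, move right, go to s3
s3 | 22[_]21   read _ → write 1, move left, go to s3
s3 | 2[2]121   read 2 → write 2, move right, go to s3
s3 | 22[1]21   read 1 → write 2, move right, go to s2
s2 | 222[2]1   read 2 → write _, move left, go to s1
s1 | 22[2]_1   read 2 → write 1, move left, go to s3
s3 | 2[2]1_1   read 2 → write 2, move right, go to s3
s3 | 22[1]_1   read 1 → write 2, move right, go to s2
s2 | 222[_]1   read _ → write _, move left, go to s0
s0 | 22[2]_1
The non-blank tape span at halt is 222_1.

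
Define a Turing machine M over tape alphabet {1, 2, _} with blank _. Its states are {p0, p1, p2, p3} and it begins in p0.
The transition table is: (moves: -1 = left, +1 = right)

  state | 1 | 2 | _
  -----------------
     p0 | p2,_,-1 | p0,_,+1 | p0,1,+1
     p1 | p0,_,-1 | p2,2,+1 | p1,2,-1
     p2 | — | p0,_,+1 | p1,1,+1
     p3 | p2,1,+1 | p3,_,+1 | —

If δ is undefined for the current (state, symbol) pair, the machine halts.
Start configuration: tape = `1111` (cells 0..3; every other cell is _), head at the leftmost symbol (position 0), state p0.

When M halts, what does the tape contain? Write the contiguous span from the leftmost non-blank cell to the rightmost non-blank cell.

p0 | __[1]111   read 1 → write _, move -1, go to p2
p2 | _[_]_111   read _ → write 1, move +1, go to p1
p1 | _1[_]111   read _ → write 2, move -1, go to p1
p1 | _[1]2111   read 1 → write _, move -1, go to p0
p0 | [_]_2111   read _ → write 1, move +1, go to p0
p0 | 1[_]2111   read _ → write 1, move +1, go to p0
p0 | 11[2]111   read 2 → write _, move +1, go to p0
p0 | 11_[1]11   read 1 → write _, move -1, go to p2
p2 | 11[_]_11   read _ → write 1, move +1, go to p1
p1 | 111[_]11   read _ → write 2, move -1, go to p1
p1 | 11[1]211   read 1 → write _, move -1, go to p0
p0 | 1[1]_211   read 1 → write _, move -1, go to p2
p2 | [1]__211
The non-blank tape span at halt is 1__211.

1__211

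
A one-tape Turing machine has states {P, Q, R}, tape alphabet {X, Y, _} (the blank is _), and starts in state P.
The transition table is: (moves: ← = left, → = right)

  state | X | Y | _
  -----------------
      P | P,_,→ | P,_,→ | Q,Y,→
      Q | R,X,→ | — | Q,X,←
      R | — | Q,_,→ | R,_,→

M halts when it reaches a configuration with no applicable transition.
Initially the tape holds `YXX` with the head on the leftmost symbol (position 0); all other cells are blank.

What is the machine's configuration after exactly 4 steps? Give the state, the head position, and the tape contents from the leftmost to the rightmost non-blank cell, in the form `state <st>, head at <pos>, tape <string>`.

P | [Y]XX__   read Y → write _, move →, go to P
P | _[X]X__   read X → write _, move →, go to P
P | __[X]__   read X → write _, move →, go to P
P | ___[_]_   read _ → write Y, move →, go to Q
Q | ___Y[_]
After 4 steps: state Q, head at 4, tape Y.

state Q, head at 4, tape Y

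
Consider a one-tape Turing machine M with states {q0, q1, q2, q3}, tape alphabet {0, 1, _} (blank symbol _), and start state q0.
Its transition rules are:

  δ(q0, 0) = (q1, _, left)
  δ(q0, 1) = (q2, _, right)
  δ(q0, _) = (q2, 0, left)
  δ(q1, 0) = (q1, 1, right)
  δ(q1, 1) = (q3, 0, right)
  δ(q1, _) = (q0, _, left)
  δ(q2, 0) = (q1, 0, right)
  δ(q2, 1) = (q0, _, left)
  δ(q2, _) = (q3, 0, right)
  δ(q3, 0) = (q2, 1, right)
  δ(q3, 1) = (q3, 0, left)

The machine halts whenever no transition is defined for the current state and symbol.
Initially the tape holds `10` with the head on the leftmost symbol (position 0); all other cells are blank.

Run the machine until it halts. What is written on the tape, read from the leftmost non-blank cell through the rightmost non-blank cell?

010

state=q0 head=0 tape=__[1]0_   (q0,1)→(q2,_,right)
state=q2 head=1 tape=___[0]_   (q2,0)→(q1,0,right)
state=q1 head=2 tape=___0[_]   (q1,_)→(q0,_,left)
state=q0 head=1 tape=___[0]_   (q0,0)→(q1,_,left)
state=q1 head=0 tape=__[_]__   (q1,_)→(q0,_,left)
state=q0 head=-1 tape=_[_]___   (q0,_)→(q2,0,left)
state=q2 head=-2 tape=[_]0___   (q2,_)→(q3,0,right)
state=q3 head=-1 tape=0[0]___   (q3,0)→(q2,1,right)
state=q2 head=0 tape=01[_]__   (q2,_)→(q3,0,right)
state=q3 head=1 tape=010[_]_
The non-blank tape span at halt is 010.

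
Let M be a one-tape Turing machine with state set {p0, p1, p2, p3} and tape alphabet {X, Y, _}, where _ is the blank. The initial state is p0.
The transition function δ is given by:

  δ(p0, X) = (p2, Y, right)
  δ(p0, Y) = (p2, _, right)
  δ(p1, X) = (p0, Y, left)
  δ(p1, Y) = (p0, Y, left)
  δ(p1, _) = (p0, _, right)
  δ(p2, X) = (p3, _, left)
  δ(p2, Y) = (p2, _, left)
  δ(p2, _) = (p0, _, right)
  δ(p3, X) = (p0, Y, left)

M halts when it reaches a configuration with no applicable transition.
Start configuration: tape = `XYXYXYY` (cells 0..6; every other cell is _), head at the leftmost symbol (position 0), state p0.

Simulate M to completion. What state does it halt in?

p0 | _[X]YXYXYY   read X → write Y, move right, go to p2
p2 | _Y[Y]XYXYY   read Y → write _, move left, go to p2
p2 | _[Y]_XYXYY   read Y → write _, move left, go to p2
p2 | [_]__XYXYY   read _ → write _, move right, go to p0
p0 | _[_]_XYXYY
No transition is defined for (p0, _); M halts in state p0.

p0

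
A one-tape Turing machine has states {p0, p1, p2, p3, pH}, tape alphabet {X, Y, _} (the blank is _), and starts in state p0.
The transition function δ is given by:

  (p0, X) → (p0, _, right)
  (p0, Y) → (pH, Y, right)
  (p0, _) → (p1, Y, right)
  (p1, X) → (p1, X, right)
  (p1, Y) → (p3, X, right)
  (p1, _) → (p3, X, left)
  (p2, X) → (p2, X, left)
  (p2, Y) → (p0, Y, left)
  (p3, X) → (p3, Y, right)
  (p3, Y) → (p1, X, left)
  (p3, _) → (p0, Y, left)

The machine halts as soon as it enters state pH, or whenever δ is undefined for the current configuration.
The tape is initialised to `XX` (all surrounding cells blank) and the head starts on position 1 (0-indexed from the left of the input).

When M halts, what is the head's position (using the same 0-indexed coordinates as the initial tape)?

4

p0 | X[X]___   read X → write _, move right, go to p0
p0 | X_[_]__   read _ → write Y, move right, go to p1
p1 | X_Y[_]_   read _ → write X, move left, go to p3
p3 | X_[Y]X_   read Y → write X, move left, go to p1
p1 | X[_]XX_   read _ → write X, move left, go to p3
p3 | [X]XXX_   read X → write Y, move right, go to p3
p3 | Y[X]XX_   read X → write Y, move right, go to p3
p3 | YY[X]X_   read X → write Y, move right, go to p3
p3 | YYY[X]_   read X → write Y, move right, go to p3
p3 | YYYY[_]   read _ → write Y, move left, go to p0
p0 | YYY[Y]Y   read Y → write Y, move right, go to pH
pH | YYYY[Y]
At halt the head is at cell 4.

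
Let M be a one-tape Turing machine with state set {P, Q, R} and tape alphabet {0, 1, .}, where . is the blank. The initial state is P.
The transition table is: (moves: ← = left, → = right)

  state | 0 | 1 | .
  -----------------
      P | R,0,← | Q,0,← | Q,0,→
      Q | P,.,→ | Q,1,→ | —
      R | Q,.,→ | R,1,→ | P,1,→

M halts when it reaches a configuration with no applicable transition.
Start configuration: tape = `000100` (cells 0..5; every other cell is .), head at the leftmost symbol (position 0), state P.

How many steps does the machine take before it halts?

18

P | .[0]00100.   read 0 → write 0, move ←, go to R
R | [.]000100.   read . → write 1, move →, go to P
P | 1[0]00100.   read 0 → write 0, move ←, go to R
R | [1]000100.   read 1 → write 1, move →, go to R
R | 1[0]00100.   read 0 → write ., move →, go to Q
Q | 1.[0]0100.   read 0 → write ., move →, go to P
P | 1..[0]100.   read 0 → write 0, move ←, go to R
R | 1.[.]0100.   read . → write 1, move →, go to P
P | 1.1[0]100.   read 0 → write 0, move ←, go to R
R | 1.[1]0100.   read 1 → write 1, move →, go to R
R | 1.1[0]100.   read 0 → write ., move →, go to Q
Q | 1.1.[1]00.   read 1 → write 1, move →, go to Q
Q | 1.1.1[0]0.   read 0 → write ., move →, go to P
P | 1.1.1.[0].   read 0 → write 0, move ←, go to R
R | 1.1.1[.]0.   read . → write 1, move →, go to P
P | 1.1.11[0].   read 0 → write 0, move ←, go to R
R | 1.1.1[1]0.   read 1 → write 1, move →, go to R
R | 1.1.11[0].   read 0 → write ., move →, go to Q
Q | 1.1.11.[.]
M halts after 18 transitions.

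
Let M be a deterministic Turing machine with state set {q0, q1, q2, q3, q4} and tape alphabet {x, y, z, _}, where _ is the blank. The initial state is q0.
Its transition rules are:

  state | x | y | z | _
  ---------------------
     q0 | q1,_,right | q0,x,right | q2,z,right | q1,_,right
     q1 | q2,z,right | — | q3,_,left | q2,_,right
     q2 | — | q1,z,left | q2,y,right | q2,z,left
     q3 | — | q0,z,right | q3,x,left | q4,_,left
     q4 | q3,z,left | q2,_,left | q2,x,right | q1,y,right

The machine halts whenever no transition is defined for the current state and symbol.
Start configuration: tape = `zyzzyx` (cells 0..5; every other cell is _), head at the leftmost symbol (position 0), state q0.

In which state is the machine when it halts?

q1

state=q0 head=0 tape=___[z]yzzyx   (q0,z)→(q2,z,right)
state=q2 head=1 tape=___z[y]zzyx   (q2,y)→(q1,z,left)
state=q1 head=0 tape=___[z]zzzyx   (q1,z)→(q3,_,left)
state=q3 head=-1 tape=__[_]_zzzyx   (q3,_)→(q4,_,left)
state=q4 head=-2 tape=_[_]__zzzyx   (q4,_)→(q1,y,right)
state=q1 head=-1 tape=_y[_]_zzzyx   (q1,_)→(q2,_,right)
state=q2 head=0 tape=_y_[_]zzzyx   (q2,_)→(q2,z,left)
state=q2 head=-1 tape=_y[_]zzzzyx   (q2,_)→(q2,z,left)
state=q2 head=-2 tape=_[y]zzzzzyx   (q2,y)→(q1,z,left)
state=q1 head=-3 tape=[_]zzzzzzyx   (q1,_)→(q2,_,right)
state=q2 head=-2 tape=_[z]zzzzzyx   (q2,z)→(q2,y,right)
state=q2 head=-1 tape=_y[z]zzzzyx   (q2,z)→(q2,y,right)
state=q2 head=0 tape=_yy[z]zzzyx   (q2,z)→(q2,y,right)
state=q2 head=1 tape=_yyy[z]zzyx   (q2,z)→(q2,y,right)
state=q2 head=2 tape=_yyyy[z]zyx   (q2,z)→(q2,y,right)
state=q2 head=3 tape=_yyyyy[z]yx   (q2,z)→(q2,y,right)
state=q2 head=4 tape=_yyyyyy[y]x   (q2,y)→(q1,z,left)
state=q1 head=3 tape=_yyyyy[y]zx
No transition is defined for (q1, y); M halts in state q1.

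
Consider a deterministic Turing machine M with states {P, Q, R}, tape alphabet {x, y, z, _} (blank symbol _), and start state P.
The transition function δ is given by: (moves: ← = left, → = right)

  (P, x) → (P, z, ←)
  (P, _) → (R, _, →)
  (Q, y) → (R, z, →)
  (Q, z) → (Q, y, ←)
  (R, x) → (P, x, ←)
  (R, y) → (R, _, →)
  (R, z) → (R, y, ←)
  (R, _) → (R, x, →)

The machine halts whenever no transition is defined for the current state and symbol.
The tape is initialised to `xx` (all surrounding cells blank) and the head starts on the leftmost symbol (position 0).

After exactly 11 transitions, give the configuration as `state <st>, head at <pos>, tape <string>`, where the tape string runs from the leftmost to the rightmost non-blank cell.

state R, head at 1, tape x_x

P | _[x]x   read x → write z, move ←, go to P
P | [_]zx   read _ → write _, move →, go to R
R | _[z]x   read z → write y, move ←, go to R
R | [_]yx   read _ → write x, move →, go to R
R | x[y]x   read y → write _, move →, go to R
R | x_[x]   read x → write x, move ←, go to P
P | x[_]x   read _ → write _, move →, go to R
R | x_[x]   read x → write x, move ←, go to P
P | x[_]x   read _ → write _, move →, go to R
R | x_[x]   read x → write x, move ←, go to P
P | x[_]x   read _ → write _, move →, go to R
R | x_[x]
After 11 steps: state R, head at 1, tape x_x.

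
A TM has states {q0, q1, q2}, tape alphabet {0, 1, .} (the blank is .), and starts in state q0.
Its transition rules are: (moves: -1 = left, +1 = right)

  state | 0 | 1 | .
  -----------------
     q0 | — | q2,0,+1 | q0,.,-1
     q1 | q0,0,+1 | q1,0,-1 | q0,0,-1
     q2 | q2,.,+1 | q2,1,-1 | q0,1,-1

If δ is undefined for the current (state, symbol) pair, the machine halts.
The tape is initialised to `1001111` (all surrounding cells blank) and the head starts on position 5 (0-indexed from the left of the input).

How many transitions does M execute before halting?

state=q0 head=5 tape=10011[1]1   (q0,1)→(q2,0,+1)
state=q2 head=6 tape=100110[1]   (q2,1)→(q2,1,-1)
state=q2 head=5 tape=10011[0]1   (q2,0)→(q2,.,+1)
state=q2 head=6 tape=10011.[1]   (q2,1)→(q2,1,-1)
state=q2 head=5 tape=10011[.]1   (q2,.)→(q0,1,-1)
state=q0 head=4 tape=1001[1]11   (q0,1)→(q2,0,+1)
state=q2 head=5 tape=10010[1]1   (q2,1)→(q2,1,-1)
state=q2 head=4 tape=1001[0]11   (q2,0)→(q2,.,+1)
state=q2 head=5 tape=1001.[1]1   (q2,1)→(q2,1,-1)
state=q2 head=4 tape=1001[.]11   (q2,.)→(q0,1,-1)
state=q0 head=3 tape=100[1]111   (q0,1)→(q2,0,+1)
state=q2 head=4 tape=1000[1]11   (q2,1)→(q2,1,-1)
state=q2 head=3 tape=100[0]111   (q2,0)→(q2,.,+1)
state=q2 head=4 tape=100.[1]11   (q2,1)→(q2,1,-1)
state=q2 head=3 tape=100[.]111   (q2,.)→(q0,1,-1)
state=q0 head=2 tape=10[0]1111
M halts after 15 transitions.

15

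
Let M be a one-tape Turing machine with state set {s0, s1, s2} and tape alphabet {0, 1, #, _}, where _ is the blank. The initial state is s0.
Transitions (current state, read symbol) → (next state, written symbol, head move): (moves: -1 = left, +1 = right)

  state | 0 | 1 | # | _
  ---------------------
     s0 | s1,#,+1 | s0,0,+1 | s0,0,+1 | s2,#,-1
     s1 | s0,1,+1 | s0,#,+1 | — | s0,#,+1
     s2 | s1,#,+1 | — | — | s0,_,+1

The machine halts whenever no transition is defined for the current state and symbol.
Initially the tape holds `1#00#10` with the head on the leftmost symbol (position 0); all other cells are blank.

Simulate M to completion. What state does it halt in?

state=s0 head=0 tape=[1]#00#10__   (s0,1)→(s0,0,+1)
state=s0 head=1 tape=0[#]00#10__   (s0,#)→(s0,0,+1)
state=s0 head=2 tape=00[0]0#10__   (s0,0)→(s1,#,+1)
state=s1 head=3 tape=00#[0]#10__   (s1,0)→(s0,1,+1)
state=s0 head=4 tape=00#1[#]10__   (s0,#)→(s0,0,+1)
state=s0 head=5 tape=00#10[1]0__   (s0,1)→(s0,0,+1)
state=s0 head=6 tape=00#100[0]__   (s0,0)→(s1,#,+1)
state=s1 head=7 tape=00#100#[_]_   (s1,_)→(s0,#,+1)
state=s0 head=8 tape=00#100##[_]   (s0,_)→(s2,#,-1)
state=s2 head=7 tape=00#100#[#]#
No transition is defined for (s2, #); M halts in state s2.

s2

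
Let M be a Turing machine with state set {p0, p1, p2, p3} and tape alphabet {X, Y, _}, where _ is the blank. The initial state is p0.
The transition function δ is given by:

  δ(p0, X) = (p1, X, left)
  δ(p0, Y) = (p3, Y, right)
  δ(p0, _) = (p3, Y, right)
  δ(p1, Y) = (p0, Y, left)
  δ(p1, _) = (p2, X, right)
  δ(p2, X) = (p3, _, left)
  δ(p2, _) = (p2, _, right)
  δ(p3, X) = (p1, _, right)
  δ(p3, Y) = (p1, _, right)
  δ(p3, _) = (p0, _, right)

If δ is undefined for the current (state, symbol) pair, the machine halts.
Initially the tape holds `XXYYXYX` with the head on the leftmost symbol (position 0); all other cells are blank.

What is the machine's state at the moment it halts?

state=p0 head=0 tape=_[X]XYYXYX   (p0,X)→(p1,X,left)
state=p1 head=-1 tape=[_]XXYYXYX   (p1,_)→(p2,X,right)
state=p2 head=0 tape=X[X]XYYXYX   (p2,X)→(p3,_,left)
state=p3 head=-1 tape=[X]_XYYXYX   (p3,X)→(p1,_,right)
state=p1 head=0 tape=_[_]XYYXYX   (p1,_)→(p2,X,right)
state=p2 head=1 tape=_X[X]YYXYX   (p2,X)→(p3,_,left)
state=p3 head=0 tape=_[X]_YYXYX   (p3,X)→(p1,_,right)
state=p1 head=1 tape=__[_]YYXYX   (p1,_)→(p2,X,right)
state=p2 head=2 tape=__X[Y]YXYX
No transition is defined for (p2, Y); M halts in state p2.

p2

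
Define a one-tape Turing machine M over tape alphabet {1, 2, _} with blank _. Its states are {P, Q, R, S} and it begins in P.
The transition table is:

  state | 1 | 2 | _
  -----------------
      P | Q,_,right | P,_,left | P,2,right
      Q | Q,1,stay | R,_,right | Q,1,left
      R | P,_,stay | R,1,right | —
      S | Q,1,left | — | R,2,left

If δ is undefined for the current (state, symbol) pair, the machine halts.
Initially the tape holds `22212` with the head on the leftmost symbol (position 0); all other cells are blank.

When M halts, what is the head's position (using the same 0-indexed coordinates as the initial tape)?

5

state=P head=0 tape=___[2]2212_   (P,2)→(P,_,left)
state=P head=-1 tape=__[_]_2212_   (P,_)→(P,2,right)
state=P head=0 tape=__2[_]2212_   (P,_)→(P,2,right)
state=P head=1 tape=__22[2]212_   (P,2)→(P,_,left)
state=P head=0 tape=__2[2]_212_   (P,2)→(P,_,left)
state=P head=-1 tape=__[2]__212_   (P,2)→(P,_,left)
state=P head=-2 tape=_[_]___212_   (P,_)→(P,2,right)
state=P head=-1 tape=_2[_]__212_   (P,_)→(P,2,right)
state=P head=0 tape=_22[_]_212_   (P,_)→(P,2,right)
state=P head=1 tape=_222[_]212_   (P,_)→(P,2,right)
state=P head=2 tape=_2222[2]12_   (P,2)→(P,_,left)
state=P head=1 tape=_222[2]_12_   (P,2)→(P,_,left)
state=P head=0 tape=_22[2]__12_   (P,2)→(P,_,left)
state=P head=-1 tape=_2[2]___12_   (P,2)→(P,_,left)
state=P head=-2 tape=_[2]____12_   (P,2)→(P,_,left)
state=P head=-3 tape=[_]_____12_   (P,_)→(P,2,right)
state=P head=-2 tape=2[_]____12_   (P,_)→(P,2,right)
state=P head=-1 tape=22[_]___12_   (P,_)→(P,2,right)
state=P head=0 tape=222[_]__12_   (P,_)→(P,2,right)
state=P head=1 tape=2222[_]_12_   (P,_)→(P,2,right)
state=P head=2 tape=22222[_]12_   (P,_)→(P,2,right)
state=P head=3 tape=222222[1]2_   (P,1)→(Q,_,right)
state=Q head=4 tape=222222_[2]_   (Q,2)→(R,_,right)
state=R head=5 tape=222222__[_]
At halt the head is at cell 5.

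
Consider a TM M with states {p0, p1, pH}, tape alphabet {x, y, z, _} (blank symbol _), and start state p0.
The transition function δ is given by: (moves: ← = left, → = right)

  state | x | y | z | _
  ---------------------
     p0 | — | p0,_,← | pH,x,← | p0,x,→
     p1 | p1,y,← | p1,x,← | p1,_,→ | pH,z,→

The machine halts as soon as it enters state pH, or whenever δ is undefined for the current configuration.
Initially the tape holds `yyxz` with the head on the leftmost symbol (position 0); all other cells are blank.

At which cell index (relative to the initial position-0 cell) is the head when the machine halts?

state=p0 head=0 tape=_[y]yxz   (p0,y)→(p0,_,←)
state=p0 head=-1 tape=[_]_yxz   (p0,_)→(p0,x,→)
state=p0 head=0 tape=x[_]yxz   (p0,_)→(p0,x,→)
state=p0 head=1 tape=xx[y]xz   (p0,y)→(p0,_,←)
state=p0 head=0 tape=x[x]_xz
At halt the head is at cell 0.

0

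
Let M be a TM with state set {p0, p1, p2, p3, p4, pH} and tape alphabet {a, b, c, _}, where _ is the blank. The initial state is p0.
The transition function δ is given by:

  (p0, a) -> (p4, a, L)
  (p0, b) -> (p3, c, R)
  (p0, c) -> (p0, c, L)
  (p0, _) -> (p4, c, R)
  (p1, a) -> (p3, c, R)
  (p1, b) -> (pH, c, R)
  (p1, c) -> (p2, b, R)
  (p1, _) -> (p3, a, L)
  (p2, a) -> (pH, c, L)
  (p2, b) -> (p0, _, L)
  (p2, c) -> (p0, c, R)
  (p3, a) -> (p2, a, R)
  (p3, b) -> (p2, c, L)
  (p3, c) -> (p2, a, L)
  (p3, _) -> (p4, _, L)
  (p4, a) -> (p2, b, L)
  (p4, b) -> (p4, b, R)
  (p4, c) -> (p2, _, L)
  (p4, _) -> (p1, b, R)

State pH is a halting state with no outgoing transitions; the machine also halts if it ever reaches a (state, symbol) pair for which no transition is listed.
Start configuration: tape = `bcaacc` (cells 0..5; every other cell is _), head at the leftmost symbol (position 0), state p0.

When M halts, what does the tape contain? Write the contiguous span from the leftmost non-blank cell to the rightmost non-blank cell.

state=p0 head=0 tape=_[b]caacc   (p0,b)→(p3,c,R)
state=p3 head=1 tape=_c[c]aacc   (p3,c)→(p2,a,L)
state=p2 head=0 tape=_[c]aaacc   (p2,c)→(p0,c,R)
state=p0 head=1 tape=_c[a]aacc   (p0,a)→(p4,a,L)
state=p4 head=0 tape=_[c]aaacc   (p4,c)→(p2,_,L)
state=p2 head=-1 tape=[_]_aaacc
The non-blank tape span at halt is aaacc.

aaacc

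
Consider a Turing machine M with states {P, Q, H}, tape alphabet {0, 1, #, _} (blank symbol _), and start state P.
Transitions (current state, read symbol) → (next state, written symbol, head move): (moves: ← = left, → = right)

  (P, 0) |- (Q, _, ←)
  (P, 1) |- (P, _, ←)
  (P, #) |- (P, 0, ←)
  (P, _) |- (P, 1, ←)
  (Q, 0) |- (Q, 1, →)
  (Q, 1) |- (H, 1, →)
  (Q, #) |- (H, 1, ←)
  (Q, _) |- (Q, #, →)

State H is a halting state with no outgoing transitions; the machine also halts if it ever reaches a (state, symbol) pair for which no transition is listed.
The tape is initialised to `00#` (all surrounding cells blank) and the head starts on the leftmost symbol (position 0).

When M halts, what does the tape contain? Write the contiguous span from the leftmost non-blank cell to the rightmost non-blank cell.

##11

state=P head=0 tape=_[0]0#   (P,0)→(Q,_,←)
state=Q head=-1 tape=[_]_0#   (Q,_)→(Q,#,→)
state=Q head=0 tape=#[_]0#   (Q,_)→(Q,#,→)
state=Q head=1 tape=##[0]#   (Q,0)→(Q,1,→)
state=Q head=2 tape=##1[#]   (Q,#)→(H,1,←)
state=H head=1 tape=##[1]1
The non-blank tape span at halt is ##11.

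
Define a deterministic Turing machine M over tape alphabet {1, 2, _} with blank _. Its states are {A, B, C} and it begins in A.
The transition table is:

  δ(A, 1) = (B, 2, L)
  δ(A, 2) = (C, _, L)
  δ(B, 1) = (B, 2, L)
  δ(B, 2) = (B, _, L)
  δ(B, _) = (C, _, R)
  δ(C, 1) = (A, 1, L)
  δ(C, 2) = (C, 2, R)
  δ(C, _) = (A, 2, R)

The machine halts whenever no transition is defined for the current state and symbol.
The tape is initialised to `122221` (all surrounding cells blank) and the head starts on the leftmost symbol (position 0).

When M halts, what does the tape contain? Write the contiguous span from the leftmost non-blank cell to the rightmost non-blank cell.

2____2

A | _[1]22221   read 1 → write 2, move L, go to B
B | [_]222221   read _ → write _, move R, go to C
C | _[2]22221   read 2 → write 2, move R, go to C
C | _2[2]2221   read 2 → write 2, move R, go to C
C | _22[2]221   read 2 → write 2, move R, go to C
C | _222[2]21   read 2 → write 2, move R, go to C
C | _2222[2]1   read 2 → write 2, move R, go to C
C | _22222[1]   read 1 → write 1, move L, go to A
A | _2222[2]1   read 2 → write _, move L, go to C
C | _222[2]_1   read 2 → write 2, move R, go to C
C | _2222[_]1   read _ → write 2, move R, go to A
A | _22222[1]   read 1 → write 2, move L, go to B
B | _2222[2]2   read 2 → write _, move L, go to B
B | _222[2]_2   read 2 → write _, move L, go to B
B | _22[2]__2   read 2 → write _, move L, go to B
B | _2[2]___2   read 2 → write _, move L, go to B
B | _[2]____2   read 2 → write _, move L, go to B
B | [_]_____2   read _ → write _, move R, go to C
C | _[_]____2   read _ → write 2, move R, go to A
A | _2[_]___2
The non-blank tape span at halt is 2____2.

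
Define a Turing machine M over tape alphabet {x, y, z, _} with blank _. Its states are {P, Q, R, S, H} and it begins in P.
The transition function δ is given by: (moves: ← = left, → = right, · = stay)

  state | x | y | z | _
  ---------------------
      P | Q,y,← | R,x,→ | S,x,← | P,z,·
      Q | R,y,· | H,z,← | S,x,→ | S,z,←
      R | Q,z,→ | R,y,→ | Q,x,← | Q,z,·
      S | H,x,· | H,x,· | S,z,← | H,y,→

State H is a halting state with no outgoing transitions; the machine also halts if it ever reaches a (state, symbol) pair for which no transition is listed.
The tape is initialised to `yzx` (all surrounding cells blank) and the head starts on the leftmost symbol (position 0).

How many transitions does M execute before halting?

P | [y]zx___   read y → write x, move →, go to R
R | x[z]x___   read z → write x, move ←, go to Q
Q | [x]xx___   read x → write y, move ·, go to R
R | [y]xx___   read y → write y, move →, go to R
R | y[x]x___   read x → write z, move →, go to Q
Q | yz[x]___   read x → write y, move ·, go to R
R | yz[y]___   read y → write y, move →, go to R
R | yzy[_]__   read _ → write z, move ·, go to Q
Q | yzy[z]__   read z → write x, move →, go to S
S | yzyx[_]_   read _ → write y, move →, go to H
H | yzyxy[_]
M halts after 10 transitions.

10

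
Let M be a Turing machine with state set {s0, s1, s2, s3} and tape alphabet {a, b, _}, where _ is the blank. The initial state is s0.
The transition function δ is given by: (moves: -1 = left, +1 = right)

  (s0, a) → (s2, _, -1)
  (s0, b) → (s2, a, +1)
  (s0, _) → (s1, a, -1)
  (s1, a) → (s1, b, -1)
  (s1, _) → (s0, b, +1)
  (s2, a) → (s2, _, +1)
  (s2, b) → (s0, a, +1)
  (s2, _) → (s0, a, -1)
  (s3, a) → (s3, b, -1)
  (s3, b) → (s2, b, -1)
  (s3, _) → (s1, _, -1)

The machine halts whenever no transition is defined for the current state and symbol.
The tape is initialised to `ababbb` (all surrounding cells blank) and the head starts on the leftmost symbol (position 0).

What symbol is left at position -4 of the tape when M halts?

s0 | ____[a]babbb   read a → write _, move -1, go to s2
s2 | ___[_]_babbb   read _ → write a, move -1, go to s0
s0 | __[_]a_babbb   read _ → write a, move -1, go to s1
s1 | _[_]aa_babbb   read _ → write b, move +1, go to s0
s0 | _b[a]a_babbb   read a → write _, move -1, go to s2
s2 | _[b]_a_babbb   read b → write a, move +1, go to s0
s0 | _a[_]a_babbb   read _ → write a, move -1, go to s1
s1 | _[a]aa_babbb   read a → write b, move -1, go to s1
s1 | [_]baa_babbb   read _ → write b, move +1, go to s0
s0 | b[b]aa_babbb   read b → write a, move +1, go to s2
s2 | ba[a]a_babbb   read a → write _, move +1, go to s2
s2 | ba_[a]_babbb   read a → write _, move +1, go to s2
s2 | ba__[_]babbb   read _ → write a, move -1, go to s0
s0 | ba_[_]ababbb   read _ → write a, move -1, go to s1
s1 | ba[_]aababbb   read _ → write b, move +1, go to s0
s0 | bab[a]ababbb   read a → write _, move -1, go to s2
s2 | ba[b]_ababbb   read b → write a, move +1, go to s0
s0 | baa[_]ababbb   read _ → write a, move -1, go to s1
s1 | ba[a]aababbb   read a → write b, move -1, go to s1
s1 | b[a]baababbb   read a → write b, move -1, go to s1
s1 | [b]bbaababbb
Cell -4 holds b when M halts.

b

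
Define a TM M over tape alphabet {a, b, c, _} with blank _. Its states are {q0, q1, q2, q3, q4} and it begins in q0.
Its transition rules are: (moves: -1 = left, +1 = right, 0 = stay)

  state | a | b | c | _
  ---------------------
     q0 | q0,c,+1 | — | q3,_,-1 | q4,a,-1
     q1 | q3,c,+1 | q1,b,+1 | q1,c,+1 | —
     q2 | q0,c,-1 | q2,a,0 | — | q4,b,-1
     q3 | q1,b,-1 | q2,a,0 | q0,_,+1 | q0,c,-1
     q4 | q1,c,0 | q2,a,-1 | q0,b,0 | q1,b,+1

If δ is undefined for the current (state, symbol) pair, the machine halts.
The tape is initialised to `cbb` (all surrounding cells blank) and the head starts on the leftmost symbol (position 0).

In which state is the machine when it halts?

q0

state=q0 head=0 tape=_____[c]bb   (q0,c)→(q3,_,-1)
state=q3 head=-1 tape=____[_]_bb   (q3,_)→(q0,c,-1)
state=q0 head=-2 tape=___[_]c_bb   (q0,_)→(q4,a,-1)
state=q4 head=-3 tape=__[_]ac_bb   (q4,_)→(q1,b,+1)
state=q1 head=-2 tape=__b[a]c_bb   (q1,a)→(q3,c,+1)
state=q3 head=-1 tape=__bc[c]_bb   (q3,c)→(q0,_,+1)
state=q0 head=0 tape=__bc_[_]bb   (q0,_)→(q4,a,-1)
state=q4 head=-1 tape=__bc[_]abb   (q4,_)→(q1,b,+1)
state=q1 head=0 tape=__bcb[a]bb   (q1,a)→(q3,c,+1)
state=q3 head=1 tape=__bcbc[b]b   (q3,b)→(q2,a,0)
state=q2 head=1 tape=__bcbc[a]b   (q2,a)→(q0,c,-1)
state=q0 head=0 tape=__bcb[c]cb   (q0,c)→(q3,_,-1)
state=q3 head=-1 tape=__bc[b]_cb   (q3,b)→(q2,a,0)
state=q2 head=-1 tape=__bc[a]_cb   (q2,a)→(q0,c,-1)
state=q0 head=-2 tape=__b[c]c_cb   (q0,c)→(q3,_,-1)
state=q3 head=-3 tape=__[b]_c_cb   (q3,b)→(q2,a,0)
state=q2 head=-3 tape=__[a]_c_cb   (q2,a)→(q0,c,-1)
state=q0 head=-4 tape=_[_]c_c_cb   (q0,_)→(q4,a,-1)
state=q4 head=-5 tape=[_]ac_c_cb   (q4,_)→(q1,b,+1)
state=q1 head=-4 tape=b[a]c_c_cb   (q1,a)→(q3,c,+1)
state=q3 head=-3 tape=bc[c]_c_cb   (q3,c)→(q0,_,+1)
state=q0 head=-2 tape=bc_[_]c_cb   (q0,_)→(q4,a,-1)
state=q4 head=-3 tape=bc[_]ac_cb   (q4,_)→(q1,b,+1)
state=q1 head=-2 tape=bcb[a]c_cb   (q1,a)→(q3,c,+1)
state=q3 head=-1 tape=bcbc[c]_cb   (q3,c)→(q0,_,+1)
state=q0 head=0 tape=bcbc_[_]cb   (q0,_)→(q4,a,-1)
state=q4 head=-1 tape=bcbc[_]acb   (q4,_)→(q1,b,+1)
state=q1 head=0 tape=bcbcb[a]cb   (q1,a)→(q3,c,+1)
state=q3 head=1 tape=bcbcbc[c]b   (q3,c)→(q0,_,+1)
state=q0 head=2 tape=bcbcbc_[b]
No transition is defined for (q0, b); M halts in state q0.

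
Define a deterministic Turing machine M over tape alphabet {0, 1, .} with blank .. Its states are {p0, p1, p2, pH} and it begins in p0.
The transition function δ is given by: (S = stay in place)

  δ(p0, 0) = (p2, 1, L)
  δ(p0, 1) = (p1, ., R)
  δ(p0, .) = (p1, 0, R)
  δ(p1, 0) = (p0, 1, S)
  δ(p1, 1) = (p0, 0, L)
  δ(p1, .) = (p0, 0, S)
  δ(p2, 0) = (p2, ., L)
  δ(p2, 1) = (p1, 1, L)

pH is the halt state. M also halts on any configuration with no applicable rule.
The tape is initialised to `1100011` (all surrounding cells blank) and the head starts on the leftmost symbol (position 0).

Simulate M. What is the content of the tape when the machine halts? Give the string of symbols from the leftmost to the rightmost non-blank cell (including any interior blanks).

0...00.1

p0 | [1]100011.   read 1 → write ., move R, go to p1
p1 | .[1]00011.   read 1 → write 0, move L, go to p0
p0 | [.]000011.   read . → write 0, move R, go to p1
p1 | 0[0]00011.   read 0 → write 1, move S, go to p0
p0 | 0[1]00011.   read 1 → write ., move R, go to p1
p1 | 0.[0]0011.   read 0 → write 1, move S, go to p0
p0 | 0.[1]0011.   read 1 → write ., move R, go to p1
p1 | 0..[0]011.   read 0 → write 1, move S, go to p0
p0 | 0..[1]011.   read 1 → write ., move R, go to p1
p1 | 0...[0]11.   read 0 → write 1, move S, go to p0
p0 | 0...[1]11.   read 1 → write ., move R, go to p1
p1 | 0....[1]1.   read 1 → write 0, move L, go to p0
p0 | 0...[.]01.   read . → write 0, move R, go to p1
p1 | 0...0[0]1.   read 0 → write 1, move S, go to p0
p0 | 0...0[1]1.   read 1 → write ., move R, go to p1
p1 | 0...0.[1].   read 1 → write 0, move L, go to p0
p0 | 0...0[.]0.   read . → write 0, move R, go to p1
p1 | 0...00[0].   read 0 → write 1, move S, go to p0
p0 | 0...00[1].   read 1 → write ., move R, go to p1
p1 | 0...00.[.]   read . → write 0, move S, go to p0
p0 | 0...00.[0]   read 0 → write 1, move L, go to p2
p2 | 0...00[.]1
The non-blank tape span at halt is 0...00.1.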